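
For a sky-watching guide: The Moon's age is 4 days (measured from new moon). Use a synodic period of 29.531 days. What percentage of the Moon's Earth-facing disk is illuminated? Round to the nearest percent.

The Moon has covered 4/29.531 of its cycle, so θ ≈ 360° × 4/29.531 = 48.8°.
cos 48.8° = 0.659, so f = (1 − 0.659)/2 = 0.170, so 17%.

17%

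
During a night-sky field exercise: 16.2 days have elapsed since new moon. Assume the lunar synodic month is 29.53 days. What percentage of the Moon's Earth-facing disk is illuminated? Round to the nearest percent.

98%

Phase angle: θ = 360°·(16.2 d)/(29.53 d) = 197.5°.
With cos θ = (-0.954), the lit fraction is (1 − (-0.954))/2 ≈ 0.977, so 98%.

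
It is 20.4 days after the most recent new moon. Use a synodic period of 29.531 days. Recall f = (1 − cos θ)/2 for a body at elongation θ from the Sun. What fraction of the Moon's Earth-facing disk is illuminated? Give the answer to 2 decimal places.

0.68

Elongation θ = 360° × 20.4/29.531 ≈ 248.7°.
Illuminated fraction = (1 − cos 248.7°)/2 = (1 − (-0.363))/2 ≈ 0.682.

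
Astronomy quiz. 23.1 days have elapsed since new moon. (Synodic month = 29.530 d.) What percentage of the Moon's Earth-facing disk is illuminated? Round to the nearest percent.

40%

Phase angle: θ = 360°·(23.1 d)/(29.530 d) = 281.6°.
cos 281.6° = 0.201, so f = (1 − 0.201)/2 = 0.399, so 40%.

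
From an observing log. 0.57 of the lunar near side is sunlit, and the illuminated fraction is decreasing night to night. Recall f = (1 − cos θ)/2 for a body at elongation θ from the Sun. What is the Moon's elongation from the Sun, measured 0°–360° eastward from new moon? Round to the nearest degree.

From f = (1 − cos θ)/2: cos θ = 1 − 2×0.57 = -0.140; arccos → 98.0°.
A waning Moon lies in 180°–360°, so θ = 360° − 98.0° = 262.0°.

262°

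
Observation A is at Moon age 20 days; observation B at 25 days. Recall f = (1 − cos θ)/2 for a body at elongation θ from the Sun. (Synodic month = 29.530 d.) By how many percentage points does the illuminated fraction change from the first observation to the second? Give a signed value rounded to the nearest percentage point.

First observation: θ = 360°·20/29.530 = 243.8°, so f = 0.721.
Second observation: θ = 304.8°, f = 0.215.
Δf = 0.215 − 0.721 = -0.506, i.e. -51 pp.

-51 percentage points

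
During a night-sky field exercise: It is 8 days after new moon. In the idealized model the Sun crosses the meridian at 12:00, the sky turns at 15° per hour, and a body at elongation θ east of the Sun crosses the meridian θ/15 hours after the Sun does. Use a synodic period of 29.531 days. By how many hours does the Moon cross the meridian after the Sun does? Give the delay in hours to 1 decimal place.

6.5 h

Elongation θ = 360° × 8/29.531 ≈ 97.5°.
At 15° of sky rotation per hour, 97.5° corresponds to a 6.50 h lag.
So the Moon crosses the meridian 6.50 h after the Sun.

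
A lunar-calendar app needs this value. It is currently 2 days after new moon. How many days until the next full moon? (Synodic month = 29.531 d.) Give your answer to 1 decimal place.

12.8 days

Full moon is 0.5 of the way through the cycle: age 0.5 × 29.531 = 14.765 d.
That is 14.765 − 2 = 12.765 days ahead.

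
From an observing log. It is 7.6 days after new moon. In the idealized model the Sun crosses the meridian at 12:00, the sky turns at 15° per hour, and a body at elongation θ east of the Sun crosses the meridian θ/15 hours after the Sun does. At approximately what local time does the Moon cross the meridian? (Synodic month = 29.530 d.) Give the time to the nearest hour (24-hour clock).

18:00

The Moon has covered 7.6/29.530 of its cycle, so θ ≈ 360° × 7.6/29.530 = 92.7°.
Delay after the Sun = 92.7° / (15°/h) ≈ 6.18 h.
12:00 + 6.18 h ≈ 18:11 → 18:00 to the nearest hour.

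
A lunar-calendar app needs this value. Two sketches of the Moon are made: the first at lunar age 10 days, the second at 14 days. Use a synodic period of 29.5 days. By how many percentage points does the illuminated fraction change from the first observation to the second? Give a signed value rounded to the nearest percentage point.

+23 percentage points

θ₁ = 360° × 10/29.5 = 122.0°, f₁ = (1 − cos θ₁)/2 = 0.765.
θ₂ = 360° × 14/29.5 = 170.8°, f₂ = (1 − cos θ₂)/2 = 0.994.
Change = f₂ − f₁ = +0.228 → +23 percentage points.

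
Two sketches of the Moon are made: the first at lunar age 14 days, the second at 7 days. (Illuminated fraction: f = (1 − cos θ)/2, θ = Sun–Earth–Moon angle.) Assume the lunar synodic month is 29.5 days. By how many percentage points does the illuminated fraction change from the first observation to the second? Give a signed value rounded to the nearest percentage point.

-53 percentage points

First observation: θ = 360°·14/29.5 = 170.8°, so f = 0.994.
Second observation: θ = 85.4°, f = 0.460.
Δf = 0.460 − 0.994 = -0.534, i.e. -53 pp.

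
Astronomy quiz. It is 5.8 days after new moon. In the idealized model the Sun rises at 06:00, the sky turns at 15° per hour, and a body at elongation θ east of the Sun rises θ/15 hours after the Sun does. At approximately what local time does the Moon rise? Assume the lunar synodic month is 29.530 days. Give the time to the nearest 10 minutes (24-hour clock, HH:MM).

Phase angle: θ = 360°·(5.8 d)/(29.530 d) = 70.7°.
Delay after the Sun = 70.7° / (15°/h) ≈ 4.71 h.
06:00 + 4.714 h ≈ 10:43 → 10:40 to the nearest ten minutes.

10:40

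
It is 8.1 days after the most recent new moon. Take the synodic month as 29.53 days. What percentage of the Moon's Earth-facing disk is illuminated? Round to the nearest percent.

Phase angle: θ = 360°·(8.1 d)/(29.53 d) = 98.7°.
cos 98.7° = (-0.152), so f = (1 − (-0.152))/2 = 0.576, so 58%.

58%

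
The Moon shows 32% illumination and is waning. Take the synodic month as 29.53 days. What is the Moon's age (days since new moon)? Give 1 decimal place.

From f = (1 − cos θ)/2: cos θ = 1 − 2×0.32 = 0.360; arccos → 68.9°.
A waning Moon lies in 180°–360°, so θ = 360° − 68.9° = 291.1°.
That fraction of the synodic month is 291.1/360 × 29.53 d ≈ 23.88 d.

23.9 days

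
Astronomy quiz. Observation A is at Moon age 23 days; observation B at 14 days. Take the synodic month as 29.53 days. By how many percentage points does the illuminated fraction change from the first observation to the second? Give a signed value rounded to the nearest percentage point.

First observation: θ = 360°·23/29.53 = 280.4°, so f = 0.410.
Second observation: θ = 170.7°, f = 0.993.
Δf = 0.993 − 0.410 = +0.584, i.e. +58 pp.

+58 pp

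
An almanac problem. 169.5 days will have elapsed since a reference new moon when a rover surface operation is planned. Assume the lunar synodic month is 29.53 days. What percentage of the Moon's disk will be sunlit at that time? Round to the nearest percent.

169.5/29.53 = 5.740 lunations, so 5 complete cycles and 21.85 d into the next.
The Moon has covered 21.85/29.53 of its cycle, so θ ≈ 360° × 21.85/29.53 = 266.4°.
cos 266.4° = (-0.063), so f = (1 − (-0.063))/2 = 0.532, so 53%.

53%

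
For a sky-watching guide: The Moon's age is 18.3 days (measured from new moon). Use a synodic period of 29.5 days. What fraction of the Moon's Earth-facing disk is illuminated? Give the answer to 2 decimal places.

Phase angle: θ = 360°·(18.3 d)/(29.5 d) = 223.3°.
With cos θ = (-0.728), the lit fraction is (1 − (-0.728))/2 ≈ 0.864.

0.86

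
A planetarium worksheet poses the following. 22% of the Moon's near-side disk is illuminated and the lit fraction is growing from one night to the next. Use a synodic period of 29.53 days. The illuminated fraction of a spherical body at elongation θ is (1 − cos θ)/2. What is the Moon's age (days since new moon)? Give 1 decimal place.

4.6 days

Invert f = (1 − cos θ)/2 to get cos θ = 1 − 2(0.22) = 0.560, hence θ₀ = arccos 0.560 = 55.9°.
Waxing ⇒ before full, so θ = 55.9°.
At 360°/29.53 d per day, 55.9° corresponds to 4.59 days.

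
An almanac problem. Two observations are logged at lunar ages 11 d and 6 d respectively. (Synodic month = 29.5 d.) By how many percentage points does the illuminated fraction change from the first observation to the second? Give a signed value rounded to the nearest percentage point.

θ₁ = 360° × 11/29.5 = 134.2°, f₁ = (1 − cos θ₁)/2 = 0.849.
θ₂ = 360° × 6/29.5 = 73.2°, f₂ = (1 − cos θ₂)/2 = 0.356.
Change = f₂ − f₁ = -0.493 → -49 percentage points.

-49 percentage points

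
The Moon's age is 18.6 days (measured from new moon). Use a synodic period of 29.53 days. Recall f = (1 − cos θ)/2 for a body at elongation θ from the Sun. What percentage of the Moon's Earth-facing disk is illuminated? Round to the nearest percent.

Elongation θ = 360° × 18.6/29.53 ≈ 226.8°.
With cos θ = (-0.685), the lit fraction is (1 − (-0.685))/2 ≈ 0.843, so 84%.

84%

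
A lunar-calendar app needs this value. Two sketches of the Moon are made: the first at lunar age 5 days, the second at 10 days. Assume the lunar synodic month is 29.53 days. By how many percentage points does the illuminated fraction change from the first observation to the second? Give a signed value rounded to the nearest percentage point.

+51 percentage points

θ₁ = 360° × 5/29.53 = 61.0°, f₁ = (1 − cos θ₁)/2 = 0.257.
θ₂ = 360° × 10/29.53 = 121.9°, f₂ = (1 − cos θ₂)/2 = 0.764.
Change = f₂ − f₁ = +0.507 → +51 percentage points.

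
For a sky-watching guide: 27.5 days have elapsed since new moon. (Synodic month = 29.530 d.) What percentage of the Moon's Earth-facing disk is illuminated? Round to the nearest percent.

5%

Phase angle: θ = 360°·(27.5 d)/(29.530 d) = 335.3°.
With cos θ = 0.908, the lit fraction is (1 − 0.908)/2 ≈ 0.046, so 5%.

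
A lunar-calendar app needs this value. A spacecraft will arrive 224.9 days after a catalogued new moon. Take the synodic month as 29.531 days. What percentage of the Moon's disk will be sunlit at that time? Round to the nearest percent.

87%

Reduce mod P: 224.9 − 7×29.531 = 18.18 d into the current lunation.
Elongation θ = 360° × 18.18/29.531 ≈ 221.7°.
With cos θ = (-0.747), the lit fraction is (1 − (-0.747))/2 ≈ 0.874, so 87%.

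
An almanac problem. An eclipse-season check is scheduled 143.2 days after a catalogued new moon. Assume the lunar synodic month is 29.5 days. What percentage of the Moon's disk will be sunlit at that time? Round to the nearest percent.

143.2 d spans 4 complete synodic months (4 × 29.5 = 118.00 d) plus 25.20 d.
Elongation θ = 360° × 25.20/29.5 ≈ 307.5°.
Illuminated fraction = (1 − cos 307.5°)/2 = (1 − 0.609)/2 ≈ 0.195, so 20%.

20%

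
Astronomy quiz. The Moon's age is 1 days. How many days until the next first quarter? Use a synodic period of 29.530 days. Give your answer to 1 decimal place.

6.4 days

First quarter is 0.25 of the way through the cycle: age 0.25 × 29.530 = 7.383 d.
So 6.383 days remain (7.383 − 1).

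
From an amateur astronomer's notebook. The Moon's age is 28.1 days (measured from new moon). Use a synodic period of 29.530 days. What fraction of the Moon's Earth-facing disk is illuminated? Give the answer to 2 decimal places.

Phase angle: θ = 360°·(28.1 d)/(29.530 d) = 342.6°.
With cos θ = 0.954, the lit fraction is (1 − 0.954)/2 ≈ 0.023.

0.02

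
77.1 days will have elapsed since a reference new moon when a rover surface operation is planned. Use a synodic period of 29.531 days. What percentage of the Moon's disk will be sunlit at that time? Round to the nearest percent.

77.1 d spans 2 complete synodic months (2 × 29.531 = 59.06 d) plus 18.04 d.
Phase angle: θ = 360°·(18.04 d)/(29.531 d) = 219.9°.
cos 219.9° = (-0.767), so f = (1 − (-0.767))/2 = 0.884, so 88%.

88%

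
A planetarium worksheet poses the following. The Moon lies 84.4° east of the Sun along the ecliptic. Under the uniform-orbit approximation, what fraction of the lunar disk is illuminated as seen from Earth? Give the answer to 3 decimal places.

0.451

cos 84.4° = 0.098, so f = (1 − 0.098)/2 = 0.451.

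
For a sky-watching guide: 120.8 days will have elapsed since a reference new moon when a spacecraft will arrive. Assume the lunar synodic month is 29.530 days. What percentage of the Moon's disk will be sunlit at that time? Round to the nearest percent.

8%

120.8 d spans 4 complete synodic months (4 × 29.530 = 118.12 d) plus 2.68 d.
Elongation θ = 360° × 2.68/29.530 ≈ 32.7°.
With cos θ = 0.842, the lit fraction is (1 − 0.842)/2 ≈ 0.079, so 8%.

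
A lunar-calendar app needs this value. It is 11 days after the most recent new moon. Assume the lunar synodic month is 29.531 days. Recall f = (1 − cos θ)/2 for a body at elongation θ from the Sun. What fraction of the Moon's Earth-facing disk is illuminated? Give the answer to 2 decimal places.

The Moon has covered 11/29.531 of its cycle, so θ ≈ 360° × 11/29.531 = 134.1°.
cos 134.1° = (-0.696), so f = (1 − (-0.696))/2 = 0.848.

0.85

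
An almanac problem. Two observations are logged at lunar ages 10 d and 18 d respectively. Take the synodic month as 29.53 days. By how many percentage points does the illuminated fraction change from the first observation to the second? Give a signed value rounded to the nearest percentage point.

+12 percentage points

First observation: θ = 360°·10/29.53 = 121.9°, so f = 0.764.
Second observation: θ = 219.4°, f = 0.886.
Δf = 0.886 − 0.764 = +0.122, i.e. +12 pp.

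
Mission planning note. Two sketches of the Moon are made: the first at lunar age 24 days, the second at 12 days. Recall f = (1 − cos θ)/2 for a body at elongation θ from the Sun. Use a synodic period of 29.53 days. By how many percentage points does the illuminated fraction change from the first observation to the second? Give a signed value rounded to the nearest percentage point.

+61 percentage points

First observation: θ = 360°·24/29.53 = 292.6°, so f = 0.308.
Second observation: θ = 146.3°, f = 0.916.
Δf = 0.916 − 0.308 = +0.608, i.e. +61 pp.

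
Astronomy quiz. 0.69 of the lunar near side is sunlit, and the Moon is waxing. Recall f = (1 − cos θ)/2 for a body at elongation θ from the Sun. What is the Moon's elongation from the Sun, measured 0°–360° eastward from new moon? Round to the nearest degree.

112°

From f = (1 − cos θ)/2: cos θ = 1 − 2×0.69 = -0.380; arccos → 112.3°.
Before full moon the principal value applies: θ = 112.3°.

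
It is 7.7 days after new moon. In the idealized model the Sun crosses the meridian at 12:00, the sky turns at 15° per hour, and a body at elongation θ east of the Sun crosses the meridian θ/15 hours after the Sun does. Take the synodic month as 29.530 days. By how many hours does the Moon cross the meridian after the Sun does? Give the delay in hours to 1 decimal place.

6.3 h

The Moon has covered 7.7/29.530 of its cycle, so θ ≈ 360° × 7.7/29.530 = 93.9°.
At 15° of sky rotation per hour, 93.9° corresponds to a 6.26 h lag.
So the Moon crosses the meridian 6.26 h after the Sun.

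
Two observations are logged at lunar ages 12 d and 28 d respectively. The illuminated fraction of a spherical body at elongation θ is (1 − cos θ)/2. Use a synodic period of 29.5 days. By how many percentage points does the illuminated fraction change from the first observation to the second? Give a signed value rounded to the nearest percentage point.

-89 pp

First observation: θ = 360°·12/29.5 = 146.4°, so f = 0.917.
Second observation: θ = 341.7°, f = 0.025.
Δf = 0.025 − 0.917 = -0.891, i.e. -89 pp.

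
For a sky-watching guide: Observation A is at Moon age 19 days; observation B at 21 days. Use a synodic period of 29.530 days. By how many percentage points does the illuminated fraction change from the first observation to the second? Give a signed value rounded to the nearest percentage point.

-19 percentage points

θ₁ = 360° × 19/29.530 = 231.6°, f₁ = (1 − cos θ₁)/2 = 0.810.
θ₂ = 360° × 21/29.530 = 256.0°, f₂ = (1 − cos θ₂)/2 = 0.621.
Change = f₂ − f₁ = -0.190 → -19 percentage points.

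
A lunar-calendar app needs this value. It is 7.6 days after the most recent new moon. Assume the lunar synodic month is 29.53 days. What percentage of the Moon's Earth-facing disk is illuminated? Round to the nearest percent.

Elongation θ = 360° × 7.6/29.53 ≈ 92.7°.
With cos θ = (-0.046), the lit fraction is (1 − (-0.046))/2 ≈ 0.523, so 52%.

52%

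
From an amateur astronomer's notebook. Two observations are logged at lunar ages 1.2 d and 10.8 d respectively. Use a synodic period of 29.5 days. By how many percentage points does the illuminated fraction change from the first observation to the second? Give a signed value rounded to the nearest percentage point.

First observation: θ = 360°·1.2/29.5 = 14.6°, so f = 0.016.
Second observation: θ = 131.8°, f = 0.833.
Δf = 0.833 − 0.016 = +0.817, i.e. +82 pp.

+82 percentage points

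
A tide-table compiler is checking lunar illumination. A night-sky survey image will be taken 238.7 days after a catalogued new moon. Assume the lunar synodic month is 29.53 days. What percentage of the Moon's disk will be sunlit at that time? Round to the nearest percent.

238.7 d spans 8 complete synodic months (8 × 29.53 = 236.24 d) plus 2.46 d.
The Moon has covered 2.46/29.53 of its cycle, so θ ≈ 360° × 2.46/29.53 = 30.0°.
cos 30.0° = 0.866, so f = (1 − 0.866)/2 = 0.067, so 7%.

7%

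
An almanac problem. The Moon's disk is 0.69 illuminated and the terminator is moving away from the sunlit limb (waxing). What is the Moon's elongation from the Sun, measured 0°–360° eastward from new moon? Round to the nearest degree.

Invert f = (1 − cos θ)/2 to get cos θ = 1 − 2(0.69) = -0.380, hence θ₀ = arccos -0.380 = 112.3°.
The Moon is waxing (0°–180°), so θ = 112.3° directly.

112°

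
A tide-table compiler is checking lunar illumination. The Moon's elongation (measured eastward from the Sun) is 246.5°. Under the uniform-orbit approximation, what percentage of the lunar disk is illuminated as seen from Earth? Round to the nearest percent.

f = (1 − cos 246.5°)/2 = (1 − (-0.399))/2 ≈ 0.699, i.e. 70%.

70%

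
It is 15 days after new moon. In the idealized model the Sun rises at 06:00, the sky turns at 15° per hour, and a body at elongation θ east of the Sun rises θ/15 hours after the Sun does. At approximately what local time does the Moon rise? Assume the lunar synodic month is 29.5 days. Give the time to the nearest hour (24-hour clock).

The Moon has covered 15/29.5 of its cycle, so θ ≈ 360° × 15/29.5 = 183.1°.
At 15° of sky rotation per hour, 183.1° corresponds to a 12.20 h lag.
06:00 + 12.20 h ≈ 18:12 → 18:00 to the nearest hour.

18:00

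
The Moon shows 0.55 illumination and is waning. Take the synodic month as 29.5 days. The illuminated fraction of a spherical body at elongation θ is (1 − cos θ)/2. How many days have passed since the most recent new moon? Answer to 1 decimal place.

21.7 days

Invert f = (1 − cos θ)/2 to get cos θ = 1 − 2(0.55) = -0.100, hence θ₀ = arccos -0.100 = 95.7°.
Waning ⇒ past full, so θ = 360° − 95.7° = 264.3°.
Age = 29.5 × 264.3°/360° ≈ 21.65 days.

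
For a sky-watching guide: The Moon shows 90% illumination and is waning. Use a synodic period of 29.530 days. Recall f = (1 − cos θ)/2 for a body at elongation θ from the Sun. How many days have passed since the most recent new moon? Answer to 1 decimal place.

17.8 days

cos θ = 1 − 2f = -0.800, giving a principal value of 143.1°.
A waning Moon lies in 180°–360°, so θ = 360° − 143.1° = 216.9°.
Age = 29.530 × 216.9°/360° ≈ 17.79 days.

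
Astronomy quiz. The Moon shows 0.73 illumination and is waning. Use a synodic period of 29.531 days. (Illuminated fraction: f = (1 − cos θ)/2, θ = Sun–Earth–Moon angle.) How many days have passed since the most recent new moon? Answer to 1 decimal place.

19.9 days

Invert f = (1 − cos θ)/2 to get cos θ = 1 − 2(0.73) = -0.460, hence θ₀ = arccos -0.460 = 117.4°.
Waning ⇒ past full, so θ = 360° − 117.4° = 242.6°.
That fraction of the synodic month is 242.6/360 × 29.531 d ≈ 19.90 d.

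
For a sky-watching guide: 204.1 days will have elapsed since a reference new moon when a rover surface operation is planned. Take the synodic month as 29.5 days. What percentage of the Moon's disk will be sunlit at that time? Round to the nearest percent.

Reduce mod P: 204.1 − 6×29.5 = 27.10 d into the current lunation.
Elongation θ = 360° × 27.10/29.5 ≈ 330.7°.
cos 330.7° = 0.872, so f = (1 − 0.872)/2 = 0.064, so 6%.

6%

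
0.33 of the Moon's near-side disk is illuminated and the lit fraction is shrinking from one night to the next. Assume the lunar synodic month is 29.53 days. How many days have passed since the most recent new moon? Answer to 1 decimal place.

From f = (1 − cos θ)/2: cos θ = 1 − 2×0.33 = 0.340; arccos → 70.1°.
Since the Moon is past full (waning), take the reflex angle: θ = 360° − 70.1° = 289.9°.
At 360°/29.53 d per day, 289.9° corresponds to 23.78 days.

23.8 days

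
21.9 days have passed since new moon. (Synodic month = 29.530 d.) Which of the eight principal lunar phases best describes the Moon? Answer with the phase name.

At 21.9/29.530 of the cycle, θ ≈ 267° — the last quarter range.

last quarter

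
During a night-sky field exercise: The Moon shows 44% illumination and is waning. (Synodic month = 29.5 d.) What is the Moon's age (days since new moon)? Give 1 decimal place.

cos θ = 1 − 2f = 0.120, giving a principal value of 83.1°.
A waning Moon lies in 180°–360°, so θ = 360° − 83.1° = 276.9°.
At 360°/29.5 d per day, 276.9° corresponds to 22.69 days.

22.7 days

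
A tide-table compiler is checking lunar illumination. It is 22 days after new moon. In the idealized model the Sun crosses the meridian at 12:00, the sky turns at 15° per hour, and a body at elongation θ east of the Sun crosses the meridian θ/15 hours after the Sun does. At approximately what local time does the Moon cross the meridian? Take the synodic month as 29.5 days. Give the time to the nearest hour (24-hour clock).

The Moon has covered 22/29.5 of its cycle, so θ ≈ 360° × 22/29.5 = 268.5°.
The Moon trails the Sun by θ/15 = 268.5/15 ≈ 17.90 hours.
12:00 + 17.90 h ≈ 05:54 → 06:00 to the nearest hour.

06:00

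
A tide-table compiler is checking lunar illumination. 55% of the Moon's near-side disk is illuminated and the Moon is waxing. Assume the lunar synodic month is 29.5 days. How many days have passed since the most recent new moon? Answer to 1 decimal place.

7.8 days

From f = (1 − cos θ)/2: cos θ = 1 − 2×0.55 = -0.100; arccos → 95.7°.
Before full moon the principal value applies: θ = 95.7°.
Age = 29.5 × 95.7°/360° ≈ 7.85 days.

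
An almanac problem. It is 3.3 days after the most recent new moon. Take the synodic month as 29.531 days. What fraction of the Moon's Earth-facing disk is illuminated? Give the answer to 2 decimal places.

0.12

Elongation θ = 360° × 3.3/29.531 ≈ 40.2°.
cos 40.2° = 0.763, so f = (1 − 0.763)/2 = 0.118.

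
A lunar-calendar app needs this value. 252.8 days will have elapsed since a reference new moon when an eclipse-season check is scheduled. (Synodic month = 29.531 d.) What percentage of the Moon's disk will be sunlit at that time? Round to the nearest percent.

96%

252.8 d spans 8 complete synodic months (8 × 29.531 = 236.25 d) plus 16.55 d.
The Moon has covered 16.55/29.531 of its cycle, so θ ≈ 360° × 16.55/29.531 = 201.8°.
With cos θ = (-0.929), the lit fraction is (1 − (-0.929))/2 ≈ 0.964, so 96%.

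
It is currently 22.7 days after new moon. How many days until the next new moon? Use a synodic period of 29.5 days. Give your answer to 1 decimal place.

The next new moon completes the synodic month: 29.5 − 22.7 = 6.800 days.

6.8 days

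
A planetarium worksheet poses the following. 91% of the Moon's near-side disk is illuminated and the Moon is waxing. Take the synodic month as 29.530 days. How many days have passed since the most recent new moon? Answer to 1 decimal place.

11.9 days

cos θ = 1 − 2f = -0.820, giving a principal value of 145.1°.
The Moon is waxing (0°–180°), so θ = 145.1° directly.
That fraction of the synodic month is 145.1/360 × 29.530 d ≈ 11.90 d.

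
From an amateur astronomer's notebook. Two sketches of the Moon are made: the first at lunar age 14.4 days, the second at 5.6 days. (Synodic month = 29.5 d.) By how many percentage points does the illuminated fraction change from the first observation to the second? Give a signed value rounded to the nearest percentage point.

First observation: θ = 360°·14.4/29.5 = 175.7°, so f = 0.999.
Second observation: θ = 68.3°, f = 0.315.
Δf = 0.315 − 0.999 = -0.683, i.e. -68 pp.

-68 pp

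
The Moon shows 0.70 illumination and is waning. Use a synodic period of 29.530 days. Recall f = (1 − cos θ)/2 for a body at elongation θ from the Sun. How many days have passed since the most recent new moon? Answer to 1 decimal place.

20.2 days

Invert f = (1 − cos θ)/2 to get cos θ = 1 − 2(0.70) = -0.400, hence θ₀ = arccos -0.400 = 113.6°.
Waning ⇒ past full, so θ = 360° − 113.6° = 246.4°.
That fraction of the synodic month is 246.4/360 × 29.530 d ≈ 20.21 d.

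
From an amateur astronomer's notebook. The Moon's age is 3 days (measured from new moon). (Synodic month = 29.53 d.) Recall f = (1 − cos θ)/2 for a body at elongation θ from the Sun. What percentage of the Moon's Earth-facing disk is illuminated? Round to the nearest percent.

Phase angle: θ = 360°·(3 d)/(29.53 d) = 36.6°.
Illuminated fraction = (1 − cos 36.6°)/2 = (1 − 0.803)/2 ≈ 0.098, so 10%.

10%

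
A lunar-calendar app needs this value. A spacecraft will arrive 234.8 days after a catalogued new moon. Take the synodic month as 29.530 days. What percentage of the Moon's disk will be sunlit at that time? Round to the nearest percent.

2%

Reduce mod P: 234.8 − 7×29.530 = 28.09 d into the current lunation.
The Moon has covered 28.09/29.530 of its cycle, so θ ≈ 360° × 28.09/29.530 = 342.4°.
cos 342.4° = 0.953, so f = (1 − 0.953)/2 = 0.023, so 2%.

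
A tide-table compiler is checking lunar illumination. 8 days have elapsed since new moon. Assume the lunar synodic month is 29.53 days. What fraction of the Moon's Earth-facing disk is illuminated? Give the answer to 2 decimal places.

The Moon has covered 8/29.53 of its cycle, so θ ≈ 360° × 8/29.53 = 97.5°.
With cos θ = (-0.131), the lit fraction is (1 − (-0.131))/2 ≈ 0.566.

0.57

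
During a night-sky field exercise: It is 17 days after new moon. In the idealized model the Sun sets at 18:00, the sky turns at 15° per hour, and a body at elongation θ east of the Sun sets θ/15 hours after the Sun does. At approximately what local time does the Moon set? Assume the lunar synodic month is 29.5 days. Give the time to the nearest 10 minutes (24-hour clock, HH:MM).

The Moon has covered 17/29.5 of its cycle, so θ ≈ 360° × 17/29.5 = 207.5°.
Delay after the Sun = 207.5° / (15°/h) ≈ 13.83 h.
18:00 + 13.831 h ≈ 07:50 → 07:50 to the nearest ten minutes.

07:50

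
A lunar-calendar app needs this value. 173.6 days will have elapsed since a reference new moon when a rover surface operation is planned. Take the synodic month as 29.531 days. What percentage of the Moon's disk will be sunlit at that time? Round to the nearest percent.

Reduce mod P: 173.6 − 5×29.531 = 25.94 d into the current lunation.
Elongation θ = 360° × 25.94/29.531 ≈ 316.3°.
With cos θ = 0.723, the lit fraction is (1 − 0.723)/2 ≈ 0.139, so 14%.

14%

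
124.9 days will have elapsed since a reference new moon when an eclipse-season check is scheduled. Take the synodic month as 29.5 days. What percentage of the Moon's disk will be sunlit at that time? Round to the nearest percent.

45%

124.9 d spans 4 complete synodic months (4 × 29.5 = 118.00 d) plus 6.90 d.
Elongation θ = 360° × 6.90/29.5 ≈ 84.2°.
cos 84.2° = 0.101, so f = (1 − 0.101)/2 = 0.450, so 45%.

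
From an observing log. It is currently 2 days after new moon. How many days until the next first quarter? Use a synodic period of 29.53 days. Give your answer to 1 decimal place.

5.4 days

First quarter is 0.25 of the way through the cycle: age 0.25 × 29.53 = 7.383 d.
So 5.383 days remain (7.383 − 2).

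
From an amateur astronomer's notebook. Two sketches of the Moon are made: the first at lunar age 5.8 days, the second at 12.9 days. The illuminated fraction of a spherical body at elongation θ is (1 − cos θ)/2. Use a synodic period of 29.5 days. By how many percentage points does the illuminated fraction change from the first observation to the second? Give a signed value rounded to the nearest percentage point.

First observation: θ = 360°·5.8/29.5 = 70.8°, so f = 0.335.
Second observation: θ = 157.4°, f = 0.962.
Δf = 0.962 − 0.335 = +0.626, i.e. +63 pp.

+63 pp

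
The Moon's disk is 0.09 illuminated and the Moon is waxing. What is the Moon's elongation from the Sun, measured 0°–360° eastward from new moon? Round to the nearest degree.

35°

Invert f = (1 − cos θ)/2 to get cos θ = 1 − 2(0.09) = 0.820, hence θ₀ = arccos 0.820 = 34.9°.
Before full moon the principal value applies: θ = 34.9°.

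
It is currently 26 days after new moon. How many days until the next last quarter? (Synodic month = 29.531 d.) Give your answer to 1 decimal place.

25.7 days

Last quarter occurs at elongation 270°, i.e. at age 29.531 × 270/360 = 22.148 d.
Already past this cycle's last quarter; the next is at 22.148 + 29.531 = 51.679 d, so 51.679 − 26 = 25.679 days.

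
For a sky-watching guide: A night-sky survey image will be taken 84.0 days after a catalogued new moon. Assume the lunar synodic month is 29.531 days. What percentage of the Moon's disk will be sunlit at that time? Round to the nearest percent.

84.0 d spans 2 complete synodic months (2 × 29.531 = 59.06 d) plus 24.94 d.
Elongation θ = 360° × 24.94/29.531 ≈ 304.0°.
Illuminated fraction = (1 − cos 304.0°)/2 = (1 − 0.559)/2 ≈ 0.220, so 22%.

22%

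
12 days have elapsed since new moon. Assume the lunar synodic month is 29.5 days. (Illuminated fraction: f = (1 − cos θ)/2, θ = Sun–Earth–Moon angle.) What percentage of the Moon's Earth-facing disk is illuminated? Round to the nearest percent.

92%

Phase angle: θ = 360°·(12 d)/(29.5 d) = 146.4°.
cos 146.4° = (-0.833), so f = (1 − (-0.833))/2 = 0.917, so 92%.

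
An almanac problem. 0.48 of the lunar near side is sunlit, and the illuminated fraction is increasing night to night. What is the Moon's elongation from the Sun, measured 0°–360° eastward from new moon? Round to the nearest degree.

Invert f = (1 − cos θ)/2 to get cos θ = 1 − 2(0.48) = 0.040, hence θ₀ = arccos 0.040 = 87.7°.
Waxing ⇒ before full, so θ = 87.7°.

88°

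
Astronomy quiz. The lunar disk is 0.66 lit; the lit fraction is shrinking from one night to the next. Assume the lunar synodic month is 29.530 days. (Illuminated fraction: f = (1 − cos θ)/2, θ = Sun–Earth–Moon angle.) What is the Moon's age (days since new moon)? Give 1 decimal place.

20.6 days

Invert f = (1 − cos θ)/2 to get cos θ = 1 − 2(0.66) = -0.320, hence θ₀ = arccos -0.320 = 108.7°.
A waning Moon lies in 180°–360°, so θ = 360° − 108.7° = 251.3°.
Age = 29.530 × 251.3°/360° ≈ 20.62 days.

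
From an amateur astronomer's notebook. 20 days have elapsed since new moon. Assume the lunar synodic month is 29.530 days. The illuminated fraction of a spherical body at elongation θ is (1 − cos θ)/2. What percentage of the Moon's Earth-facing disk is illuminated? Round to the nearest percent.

72%

Phase angle: θ = 360°·(20 d)/(29.530 d) = 243.8°.
Illuminated fraction = (1 − cos 243.8°)/2 = (1 − (-0.441))/2 ≈ 0.721, so 72%.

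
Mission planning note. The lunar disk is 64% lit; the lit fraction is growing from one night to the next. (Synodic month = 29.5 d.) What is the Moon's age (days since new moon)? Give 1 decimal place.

cos θ = 1 − 2f = -0.280, giving a principal value of 106.3°.
Before full moon the principal value applies: θ = 106.3°.
That fraction of the synodic month is 106.3/360 × 29.5 d ≈ 8.71 d.

8.7 days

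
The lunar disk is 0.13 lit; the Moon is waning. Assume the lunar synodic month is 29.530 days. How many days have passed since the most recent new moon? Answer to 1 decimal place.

cos θ = 1 − 2f = 0.740, giving a principal value of 42.3°.
A waning Moon lies in 180°–360°, so θ = 360° − 42.3° = 317.7°.
Age = 29.530 × 317.7°/360° ≈ 26.06 days.

26.1 days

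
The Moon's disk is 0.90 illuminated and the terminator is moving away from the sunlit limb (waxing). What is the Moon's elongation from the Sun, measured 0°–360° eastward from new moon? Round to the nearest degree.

143°

From f = (1 − cos θ)/2: cos θ = 1 − 2×0.90 = -0.800; arccos → 143.1°.
Before full moon the principal value applies: θ = 143.1°.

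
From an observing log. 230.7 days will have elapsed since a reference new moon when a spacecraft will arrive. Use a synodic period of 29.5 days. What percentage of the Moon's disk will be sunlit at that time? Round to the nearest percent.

29%

Reduce mod P: 230.7 − 7×29.5 = 24.20 d into the current lunation.
Elongation θ = 360° × 24.20/29.5 ≈ 295.3°.
cos 295.3° = 0.428, so f = (1 − 0.428)/2 = 0.286, so 29%.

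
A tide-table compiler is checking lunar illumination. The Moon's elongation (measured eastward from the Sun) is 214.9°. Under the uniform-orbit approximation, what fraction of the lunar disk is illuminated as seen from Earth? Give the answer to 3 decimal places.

0.910

f = (1 − cos 214.9°)/2 = (1 − (-0.820))/2 ≈ 0.910.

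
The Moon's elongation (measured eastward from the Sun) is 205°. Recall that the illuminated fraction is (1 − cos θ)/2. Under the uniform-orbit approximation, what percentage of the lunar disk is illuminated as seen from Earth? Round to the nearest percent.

95%

f = (1 − cos 205°)/2 = (1 − (-0.906))/2 ≈ 0.953, i.e. 95%.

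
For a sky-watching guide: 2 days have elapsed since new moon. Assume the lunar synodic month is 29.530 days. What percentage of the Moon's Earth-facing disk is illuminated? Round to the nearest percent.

Phase angle: θ = 360°·(2 d)/(29.530 d) = 24.4°.
Illuminated fraction = (1 − cos 24.4°)/2 = (1 − 0.911)/2 ≈ 0.045, so 4%.

4%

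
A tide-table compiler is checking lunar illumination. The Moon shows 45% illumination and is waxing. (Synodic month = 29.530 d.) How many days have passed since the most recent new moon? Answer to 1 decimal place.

6.9 days

Invert f = (1 − cos θ)/2 to get cos θ = 1 − 2(0.45) = 0.100, hence θ₀ = arccos 0.100 = 84.3°.
Before full moon the principal value applies: θ = 84.3°.
At 360°/29.530 d per day, 84.3° corresponds to 6.91 days.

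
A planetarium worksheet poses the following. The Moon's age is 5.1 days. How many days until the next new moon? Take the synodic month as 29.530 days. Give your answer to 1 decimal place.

One full lunation from the last new moon is 29.530 d; remaining = 29.530 − 5.1 = 24.430 d.

24.4 days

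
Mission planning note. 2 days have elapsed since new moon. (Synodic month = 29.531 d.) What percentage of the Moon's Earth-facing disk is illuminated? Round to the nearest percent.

4%

Elongation θ = 360° × 2/29.531 ≈ 24.4°.
With cos θ = 0.911, the lit fraction is (1 − 0.911)/2 ≈ 0.045, so 4%.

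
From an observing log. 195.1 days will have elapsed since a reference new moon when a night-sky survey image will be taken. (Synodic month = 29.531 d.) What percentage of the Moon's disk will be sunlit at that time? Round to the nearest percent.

195.1/29.531 = 6.607 lunations, so 6 complete cycles and 17.91 d into the next.
Elongation θ = 360° × 17.91/29.531 ≈ 218.4°.
Illuminated fraction = (1 − cos 218.4°)/2 = (1 − (-0.784))/2 ≈ 0.892, so 89%.

89%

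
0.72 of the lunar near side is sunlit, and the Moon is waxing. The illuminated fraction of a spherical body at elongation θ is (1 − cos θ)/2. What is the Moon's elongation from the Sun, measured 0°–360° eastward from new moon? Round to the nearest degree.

116°

From f = (1 − cos θ)/2: cos θ = 1 − 2×0.72 = -0.440; arccos → 116.1°.
Waxing ⇒ before full, so θ = 116.1°.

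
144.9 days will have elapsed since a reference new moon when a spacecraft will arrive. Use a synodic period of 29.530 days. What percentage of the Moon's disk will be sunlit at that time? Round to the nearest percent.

8%

144.9/29.530 = 4.907 lunations, so 4 complete cycles and 26.78 d into the next.
The Moon has covered 26.78/29.530 of its cycle, so θ ≈ 360° × 26.78/29.530 = 326.5°.
cos 326.5° = 0.834, so f = (1 − 0.834)/2 = 0.083, so 8%.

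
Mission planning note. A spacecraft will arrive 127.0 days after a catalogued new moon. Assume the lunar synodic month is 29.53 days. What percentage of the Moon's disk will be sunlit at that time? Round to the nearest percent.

66%

127.0 d spans 4 complete synodic months (4 × 29.53 = 118.12 d) plus 8.88 d.
Phase angle: θ = 360°·(8.88 d)/(29.53 d) = 108.3°.
Illuminated fraction = (1 − cos 108.3°)/2 = (1 − (-0.313))/2 ≈ 0.657, so 66%.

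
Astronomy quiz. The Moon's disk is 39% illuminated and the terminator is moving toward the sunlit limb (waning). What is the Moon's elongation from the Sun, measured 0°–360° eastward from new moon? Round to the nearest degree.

cos θ = 1 − 2f = 0.220, giving a principal value of 77.3°.
Waning ⇒ past full, so θ = 360° − 77.3° = 282.7°.

283°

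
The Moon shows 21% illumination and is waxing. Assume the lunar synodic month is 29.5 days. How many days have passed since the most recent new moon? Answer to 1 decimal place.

cos θ = 1 − 2f = 0.580, giving a principal value of 54.5°.
Before full moon the principal value applies: θ = 54.5°.
At 360°/29.5 d per day, 54.5° corresponds to 4.47 days.

4.5 days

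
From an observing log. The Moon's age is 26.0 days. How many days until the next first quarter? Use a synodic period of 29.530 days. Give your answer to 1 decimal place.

First quarter occurs at elongation 90°, i.e. at age 29.530 × 90/360 = 7.383 d.
Already past this cycle's first quarter; the next is at 7.383 + 29.530 = 36.913 d, so 36.913 − 26.0 = 10.913 days.

10.9 days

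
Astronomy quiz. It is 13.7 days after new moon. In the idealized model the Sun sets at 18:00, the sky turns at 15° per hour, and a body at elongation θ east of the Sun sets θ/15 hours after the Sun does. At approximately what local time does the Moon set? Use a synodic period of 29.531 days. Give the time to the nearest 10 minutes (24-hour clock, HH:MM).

05:10

Elongation θ = 360° × 13.7/29.531 ≈ 167.0°.
Delay after the Sun = 167.0° / (15°/h) ≈ 11.13 h.
18:00 + 11.134 h ≈ 05:08 → 05:10 to the nearest ten minutes.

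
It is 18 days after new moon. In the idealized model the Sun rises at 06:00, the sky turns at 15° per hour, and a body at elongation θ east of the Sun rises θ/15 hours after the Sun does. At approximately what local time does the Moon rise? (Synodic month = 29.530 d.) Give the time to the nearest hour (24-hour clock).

The Moon has covered 18/29.530 of its cycle, so θ ≈ 360° × 18/29.530 = 219.4°.
At 15° of sky rotation per hour, 219.4° corresponds to a 14.63 h lag.
06:00 + 14.63 h ≈ 20:38 → 21:00 to the nearest hour.

21:00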